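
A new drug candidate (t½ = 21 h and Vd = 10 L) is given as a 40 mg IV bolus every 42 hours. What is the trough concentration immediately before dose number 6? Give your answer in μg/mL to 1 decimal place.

f = (1/2)^(τ/t½) = (1/2)^(42/21) ≈ 0.2500.
C₀ = D/Vd = 40/10 ≈ 4.000 μg/mL.
Before the 6th dose, 5 doses have been given. Superposition: Cmin = C₀·(f + f² + … + f^5).
≈ 4.000 × (0.2500 + 0.0625 + 0.0156 + 0.0039 + 0.0010) ≈ 4.000 × 0.3330 ≈ 1.332 μg/mL.

1.3 μg/mL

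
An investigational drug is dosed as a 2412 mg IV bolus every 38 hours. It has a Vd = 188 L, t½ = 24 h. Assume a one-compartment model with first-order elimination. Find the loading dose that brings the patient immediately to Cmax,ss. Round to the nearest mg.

f = (1/2)^(38/24) ≈ 0.333710; accumulation ratio R = 1/(1−f) ≈ 1.50085.
Loading dose to hit Cmax,ss on first dose: D_load = D_maint·R ≈ 2412 × 1.50085 ≈ 3620.05 mg.

3620 mg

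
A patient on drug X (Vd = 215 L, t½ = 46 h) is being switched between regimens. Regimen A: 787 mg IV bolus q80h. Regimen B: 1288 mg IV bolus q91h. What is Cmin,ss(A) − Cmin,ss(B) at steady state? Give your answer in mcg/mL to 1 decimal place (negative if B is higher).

Regimen A: f = (1/2)^(80/46) ≈ 0.2996; Cmin,ss = (787/215)·f/(1−f) ≈ 1.566 mcg/mL.
Regimen B: f = (1/2)^(91/46) ≈ 0.2538; Cmin,ss = (1288/215)·f/(1−f) ≈ 2.038 mcg/mL.
Difference ≈ 1.566 − 2.038 ≈ -0.472 mcg/mL.

-0.5 mcg/mL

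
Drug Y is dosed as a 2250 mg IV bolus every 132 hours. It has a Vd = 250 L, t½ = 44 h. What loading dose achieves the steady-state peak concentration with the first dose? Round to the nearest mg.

2571 mg

f = (1/2)^(132/44) ≈ 0.125000; accumulation ratio R = 1/(1−f) ≈ 1.14286.
Loading dose to hit Cmax,ss on first dose: D_load = D_maint·R ≈ 2250 × 1.14286 ≈ 2571.43 mg.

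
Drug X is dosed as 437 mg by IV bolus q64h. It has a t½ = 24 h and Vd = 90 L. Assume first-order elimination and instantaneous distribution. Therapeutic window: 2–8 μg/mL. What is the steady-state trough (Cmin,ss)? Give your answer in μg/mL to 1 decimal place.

Over one 64-h interval, 64/24 ≈ 2.6667 half-lives elapse, leaving f ≈ 0.1575 of each dose.
Accumulation ratio R = 1/(1 − f) ≈ 1/0.8425 ≈ 1.1869.
Each bolus raises the concentration by D/Vd = 437/90 ≈ 4.856 μg/mL.
Cmax,ss = C₀/(1 − f) ≈ 4.856/0.8425 ≈ 5.764 μg/mL.
Steady-state trough Cmin,ss = Cmax,ss·f ≈ 5.764 × 0.1575 ≈ 0.908 μg/mL.
Trough 0.9 μg/mL vs MEC 2 μg/mL: subtherapeutic.

0.9 μg/mL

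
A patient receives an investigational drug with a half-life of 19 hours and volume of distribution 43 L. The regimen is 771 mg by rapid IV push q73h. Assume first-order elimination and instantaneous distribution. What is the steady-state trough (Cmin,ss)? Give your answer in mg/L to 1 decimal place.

k = ln2/t½ = ln2/19 ≈ 0.036481 h⁻¹; fraction remaining f = e^(−kτ) = e^(−0.036481×73) ≈ 0.0697.
Each bolus raises the concentration by D/Vd = 771/43 ≈ 17.930 mg/L.
Steady-state trough Cmin,ss = C₀·f/(1−f) ≈ 17.930 × 0.0697/0.9303 ≈ 1.343 mg/L.

1.3 mg/L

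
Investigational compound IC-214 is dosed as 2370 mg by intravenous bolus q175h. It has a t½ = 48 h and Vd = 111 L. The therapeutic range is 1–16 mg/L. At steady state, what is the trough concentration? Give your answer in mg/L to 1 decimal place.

τ/t½ = 175/48 ≈ 3.6458, so fraction remaining f = (1/2)^(175/48) ≈ 0.0799.
At steady state, accumulation factor R = 1/(1 − e^(−kτ)) ≈ 1.0868.
Single-dose peak C₀ = D/Vd = 2370/111 ≈ 21.351 mg/L.
Cmax,ss = C₀/(1 − f) ≈ 21.351/0.9201 ≈ 23.205 mg/L.
Steady-state trough Cmin,ss = Cmax,ss·f ≈ 23.205 × 0.0799 ≈ 1.854 mg/L.
Trough 1.9 mg/L vs MEC 1 mg/L: adequate.

1.9 mg/L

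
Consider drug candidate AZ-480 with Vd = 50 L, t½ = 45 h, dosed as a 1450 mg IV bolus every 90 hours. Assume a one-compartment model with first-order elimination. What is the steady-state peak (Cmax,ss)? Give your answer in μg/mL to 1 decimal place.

38.7 μg/mL

The dosing interval is 2 half-lives, so f = 2^(−2) = 0.25.
Accumulation ratio R = 1/(1 − f) = 1/0.75 = 4/3.
Single-dose peak C₀ = D/Vd = 1450/50 = 29 μg/mL.
Steady-state peak Cmax,ss = C₀·R = 29 × 4/3 ≈ 38.667 μg/mL.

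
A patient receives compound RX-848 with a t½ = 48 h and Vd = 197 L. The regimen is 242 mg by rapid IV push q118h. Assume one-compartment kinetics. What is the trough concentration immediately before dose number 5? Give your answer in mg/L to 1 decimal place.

f = (1/2)^(τ/t½) = (1/2)^(118/48) ≈ 0.1820.
C₀ = D/Vd = 242/197 ≈ 1.228 mg/L.
Before the 5th dose, 4 doses have been given. Superposition: Cmin = C₀·(f + f² + … + f^4).
≈ 1.228 × (0.1820 + 0.0331 + 0.0060 + 0.0011) ≈ 1.228 × 0.2222 ≈ 0.273 mg/L.

0.3 mg/L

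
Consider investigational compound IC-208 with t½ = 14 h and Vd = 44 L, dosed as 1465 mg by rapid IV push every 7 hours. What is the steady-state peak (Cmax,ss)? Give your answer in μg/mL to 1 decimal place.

113.7 μg/mL

τ/t½ = 7/14 ≈ 0.5, so fraction remaining f = (1/2)^(7/14) ≈ 0.7071.
At steady state, accumulation factor R = 1/(1 − e^(−kτ)) ≈ 3.4141.
Single-dose peak C₀ = D/Vd = 1465/44 ≈ 33.295 μg/mL.
Steady-state peak Cmax,ss = C₀·R ≈ 33.295 × 3.4141 ≈ 113.672 μg/mL.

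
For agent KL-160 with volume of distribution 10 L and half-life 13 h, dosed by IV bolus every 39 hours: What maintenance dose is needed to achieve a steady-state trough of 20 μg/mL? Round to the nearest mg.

1400 mg

τ/t½ = 39/13 ≈ 3, so f = (1/2)^(39/13) ≈ 0.125000.
Cmin,ss = (D/Vd)·f/(1−f), so D = Cmin,ss·Vd·(1−f)/f.
D = 20 × 10 × (1−f)/f ≈ 20 × 10 × 7.00000 ≈ 1400.00 mg.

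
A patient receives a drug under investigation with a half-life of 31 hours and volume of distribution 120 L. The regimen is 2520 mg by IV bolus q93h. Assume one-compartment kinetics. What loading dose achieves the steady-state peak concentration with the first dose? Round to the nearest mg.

2880 mg

f = (1/2)^(93/31) ≈ 0.125000; accumulation ratio R = 1/(1−f) ≈ 1.14286.
Loading dose to hit Cmax,ss on first dose: D_load = D_maint·R ≈ 2520 × 1.14286 ≈ 2880.01 mg.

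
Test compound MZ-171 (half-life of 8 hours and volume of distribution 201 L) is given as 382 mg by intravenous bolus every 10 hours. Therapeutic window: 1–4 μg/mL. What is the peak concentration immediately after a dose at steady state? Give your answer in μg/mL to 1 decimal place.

3.3 μg/mL

k = ln2/t½ = ln2/8 ≈ 0.086643 h⁻¹; fraction remaining f = e^(−kτ) = e^(−0.086643×10) ≈ 0.4204.
Accumulation ratio R = 1/(1 − f) ≈ 1/0.5796 ≈ 1.7253.
Single-dose peak C₀ = D/Vd = 382/201 ≈ 1.900 μg/mL.
Steady-state peak Cmax,ss = C₀·R ≈ 1.900 × 1.7253 ≈ 3.278 μg/mL.
Peak 3.3 μg/mL vs MTC 4 μg/mL: below toxic threshold.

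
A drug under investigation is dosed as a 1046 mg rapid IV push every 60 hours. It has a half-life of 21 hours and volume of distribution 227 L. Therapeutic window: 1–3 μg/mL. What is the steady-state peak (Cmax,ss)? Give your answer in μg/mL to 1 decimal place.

τ/t½ = 60/21 ≈ 2.8571, so fraction remaining f = (1/2)^(60/21) ≈ 0.1380.
At steady state, accumulation factor R = 1/(1 − e^(−kτ)) ≈ 1.1601.
Single-dose peak C₀ = D/Vd = 1046/227 ≈ 4.608 μg/mL.
Steady-state peak Cmax,ss = C₀·R ≈ 4.608 × 1.1601 ≈ 5.346 μg/mL.
Peak 5.3 μg/mL vs MTC 3 μg/mL: exceeds toxic threshold.

5.3 μg/mL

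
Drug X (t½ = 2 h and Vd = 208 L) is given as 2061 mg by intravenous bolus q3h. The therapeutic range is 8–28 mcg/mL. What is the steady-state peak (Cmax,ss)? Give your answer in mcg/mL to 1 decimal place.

15.3 mcg/mL

τ/t½ = 3/2 ≈ 1.5, so fraction remaining f = (1/2)^(3/2) ≈ 0.3536.
At steady state, accumulation factor R = 1/(1 − e^(−kτ)) ≈ 1.5470.
Single-dose peak C₀ = D/Vd = 2061/208 ≈ 9.909 mcg/mL.
Cmax,ss = C₀/(1 − f) ≈ 9.909/0.6464 ≈ 15.330 mcg/mL.
Peak 15.3 mcg/mL vs MTC 28 mcg/mL: below toxic threshold.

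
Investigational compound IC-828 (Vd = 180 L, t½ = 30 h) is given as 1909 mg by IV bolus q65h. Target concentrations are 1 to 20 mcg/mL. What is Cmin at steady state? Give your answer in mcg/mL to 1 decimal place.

3.0 mcg/mL

Over one 65-h interval, 65/30 ≈ 2.1667 half-lives elapse, leaving f ≈ 0.2227 of each dose.
At steady state, accumulation factor R = 1/(1 − e^(−kτ)) ≈ 1.2865.
Each bolus raises the concentration by D/Vd = 1909/180 ≈ 10.606 mcg/mL.
Cmax,ss = C₀/(1 − f) ≈ 10.606/0.7773 ≈ 13.645 mcg/mL.
One interval later, Cmin,ss = Cmax,ss·e^(−kτ) ≈ 13.645 × 0.2227 ≈ 3.039 mcg/mL.
Trough 3.0 mcg/mL vs MEC 1 mcg/mL: adequate.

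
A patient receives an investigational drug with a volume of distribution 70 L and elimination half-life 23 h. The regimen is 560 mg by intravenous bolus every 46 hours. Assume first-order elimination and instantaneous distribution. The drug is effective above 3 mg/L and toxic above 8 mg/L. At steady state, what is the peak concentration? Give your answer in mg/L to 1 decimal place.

τ = 46 h = 2 half-lives, so f = (1/2)^2 = 0.25.
At steady state, R = 1/(1 − 0.25) = 4/3.
Single-dose peak C₀ = D/Vd = 560/70 = 8 mg/L.
Steady-state peak Cmax,ss = C₀·R = 8 × 4/3 ≈ 10.667 mg/L.
Peak 10.7 mg/L vs MTC 8 mg/L: exceeds toxic threshold.

10.7 mg/L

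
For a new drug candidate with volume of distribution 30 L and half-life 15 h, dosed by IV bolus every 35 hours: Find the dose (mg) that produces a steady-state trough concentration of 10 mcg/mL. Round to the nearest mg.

τ/t½ = 35/15 ≈ 2.3333, so f = (1/2)^(35/15) ≈ 0.198425.
Cmin,ss = (D/Vd)·f/(1−f), so D = Cmin,ss·Vd·(1−f)/f.
D = 10 × 30 × (1−f)/f ≈ 10 × 30 × 4.03969 ≈ 1211.91 mg.

1212 mg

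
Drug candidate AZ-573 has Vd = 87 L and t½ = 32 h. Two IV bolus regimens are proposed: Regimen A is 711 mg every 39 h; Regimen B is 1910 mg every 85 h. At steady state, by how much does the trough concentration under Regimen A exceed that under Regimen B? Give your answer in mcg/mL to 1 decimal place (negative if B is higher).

Regimen A: f = (1/2)^(39/32) ≈ 0.4297; Cmin,ss = (711/87)·f/(1−f) ≈ 6.158 mcg/mL.
Regimen B: f = (1/2)^(85/32) ≈ 0.1586; Cmin,ss = (1910/87)·f/(1−f) ≈ 4.138 mcg/mL.
Difference ≈ 6.158 − 4.138 ≈ 2.020 mcg/mL.

2.0 mcg/mL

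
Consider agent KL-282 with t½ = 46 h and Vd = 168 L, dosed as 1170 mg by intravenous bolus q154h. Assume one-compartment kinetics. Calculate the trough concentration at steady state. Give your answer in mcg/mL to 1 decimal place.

τ/t½ = 154/46 ≈ 3.3478, so fraction remaining f = (1/2)^(154/46) ≈ 0.0982.
Single-dose peak C₀ = D/Vd = 1170/168 ≈ 6.964 mcg/mL.
Steady-state trough Cmin,ss = C₀·f/(1−f) ≈ 6.964 × 0.0982/0.9018 ≈ 0.758 mcg/mL.

0.8 mcg/mL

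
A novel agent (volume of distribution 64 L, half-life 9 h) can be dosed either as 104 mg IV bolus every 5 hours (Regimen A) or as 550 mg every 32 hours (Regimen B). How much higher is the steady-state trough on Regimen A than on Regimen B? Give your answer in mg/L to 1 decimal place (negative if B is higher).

2.7 mg/L

Regimen A: f = (1/2)^(5/9) ≈ 0.6804; Cmin,ss = (104/64)·f/(1−f) ≈ 3.459 mg/L.
Regimen B: f = (1/2)^(32/9) ≈ 0.0850; Cmin,ss = (550/64)·f/(1−f) ≈ 0.798 mg/L.
Difference ≈ 3.459 − 0.798 ≈ 2.661 mg/L.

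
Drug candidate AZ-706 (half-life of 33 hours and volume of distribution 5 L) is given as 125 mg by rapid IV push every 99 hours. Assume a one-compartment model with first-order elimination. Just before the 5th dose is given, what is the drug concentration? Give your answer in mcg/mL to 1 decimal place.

3.6 mcg/mL

f = (1/2)^(τ/t½) = (1/2)^(99/33) ≈ 0.1250.
C₀ = D/Vd = 125/5 ≈ 25.000 mcg/mL.
Before the 5th dose, 4 doses have been given. Superposition: Cmin = C₀·(f + f² + … + f^4).
≈ 25.000 × (0.1250 + 0.0156 + 0.0020 + 0.0002) ≈ 25.000 × 0.1428 ≈ 3.570 mcg/mL.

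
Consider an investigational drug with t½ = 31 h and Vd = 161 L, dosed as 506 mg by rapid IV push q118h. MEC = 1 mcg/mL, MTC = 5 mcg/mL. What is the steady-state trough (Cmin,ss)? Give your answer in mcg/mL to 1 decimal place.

τ/t½ = 118/31 ≈ 3.8065, so fraction remaining f = (1/2)^(118/31) ≈ 0.0715.
Each bolus raises the concentration by D/Vd = 506/161 ≈ 3.143 mcg/mL.
Steady-state trough Cmin,ss = C₀·f/(1−f) ≈ 3.143 × 0.0715/0.9285 ≈ 0.242 mcg/mL.
Trough 0.2 mcg/mL vs MEC 1 mcg/mL: subtherapeutic.

0.2 mcg/mL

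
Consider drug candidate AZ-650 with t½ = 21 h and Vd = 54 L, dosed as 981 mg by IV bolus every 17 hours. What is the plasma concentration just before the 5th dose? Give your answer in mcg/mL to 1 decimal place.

21.6 mcg/mL

f = (1/2)^(τ/t½) = (1/2)^(17/21) ≈ 0.5706.
C₀ = D/Vd = 981/54 ≈ 18.167 mcg/mL.
Before the 5th dose, 4 doses have been given. Superposition: Cmin = C₀·(f + f² + … + f^4).
≈ 18.167 × (0.5706 + 0.3256 + 0.1858 + 0.1060) ≈ 18.167 × 1.1880 ≈ 21.582 mcg/mL.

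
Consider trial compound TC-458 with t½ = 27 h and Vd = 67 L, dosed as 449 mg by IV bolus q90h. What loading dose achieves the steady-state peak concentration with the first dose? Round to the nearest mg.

498 mg

f = (1/2)^(90/27) ≈ 0.099213; accumulation ratio R = 1/(1−f) ≈ 1.11014.
Loading dose to hit Cmax,ss on first dose: D_load = D_maint·R ≈ 449 × 1.11014 ≈ 498.45 mg.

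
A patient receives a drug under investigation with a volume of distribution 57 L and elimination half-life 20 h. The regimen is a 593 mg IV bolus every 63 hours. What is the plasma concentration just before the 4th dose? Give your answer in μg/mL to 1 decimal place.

1.3 μg/mL

f = (1/2)^(τ/t½) = (1/2)^(63/20) ≈ 0.1127.
C₀ = D/Vd = 593/57 ≈ 10.404 μg/mL.
Before the 4th dose, 3 doses have been given. Superposition: Cmin = C₀·(f + f² + … + f^3).
≈ 10.404 × (0.1127 + 0.0127 + 0.0014) ≈ 10.404 × 0.1268 ≈ 1.319 μg/mL.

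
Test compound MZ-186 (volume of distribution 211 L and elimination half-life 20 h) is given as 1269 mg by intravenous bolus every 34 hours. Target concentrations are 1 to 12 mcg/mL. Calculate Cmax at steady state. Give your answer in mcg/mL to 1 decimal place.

8.7 mcg/mL

k = ln2/t½ = ln2/20 ≈ 0.034657 h⁻¹; fraction remaining f = e^(−kτ) = e^(−0.034657×34) ≈ 0.3078.
Accumulation ratio R = 1/(1 − f) ≈ 1/0.6922 ≈ 1.4447.
Each bolus raises the concentration by D/Vd = 1269/211 ≈ 6.014 mcg/mL.
Cmax,ss = C₀/(1 − f) ≈ 6.014/0.6922 ≈ 8.688 mcg/mL.
Peak 8.7 mcg/mL vs MTC 12 mcg/mL: below toxic threshold.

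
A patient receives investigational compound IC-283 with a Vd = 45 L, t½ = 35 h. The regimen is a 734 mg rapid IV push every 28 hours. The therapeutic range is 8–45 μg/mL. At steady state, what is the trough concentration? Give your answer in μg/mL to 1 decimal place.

Over one 28-h interval, 28/35 ≈ 0.8 half-lives elapse, leaving f ≈ 0.5743 of each dose.
At steady state, accumulation factor R = 1/(1 − e^(−kτ)) ≈ 2.3491.
Single-dose peak C₀ = D/Vd = 734/45 ≈ 16.311 μg/mL.
Cmax,ss = C₀/(1 − f) ≈ 16.311/0.4257 ≈ 38.316 μg/mL.
Steady-state trough Cmin,ss = Cmax,ss·f ≈ 38.316 × 0.5743 ≈ 22.005 μg/mL.
Trough 22.0 μg/mL vs MEC 8 μg/mL: adequate.

22.0 μg/mL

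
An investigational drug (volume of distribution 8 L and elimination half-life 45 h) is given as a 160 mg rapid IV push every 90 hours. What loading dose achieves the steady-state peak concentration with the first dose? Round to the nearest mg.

213 mg

f = (1/2)^(90/45) ≈ 0.250000; accumulation ratio R = 1/(1−f) ≈ 1.33333.
Loading dose to hit Cmax,ss on first dose: D_load = D_maint·R ≈ 160 × 1.33333 ≈ 213.33 mg.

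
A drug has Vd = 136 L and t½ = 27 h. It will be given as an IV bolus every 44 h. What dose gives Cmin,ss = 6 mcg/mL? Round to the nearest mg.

1709 mg

τ/t½ = 44/27 ≈ 1.6296, so f = (1/2)^(44/27) ≈ 0.323171.
Cmin,ss = (D/Vd)·f/(1−f), so D = Cmin,ss·Vd·(1−f)/f.
D = 6 × 136 × (1−f)/f ≈ 6 × 136 × 2.09434 ≈ 1708.98 mg.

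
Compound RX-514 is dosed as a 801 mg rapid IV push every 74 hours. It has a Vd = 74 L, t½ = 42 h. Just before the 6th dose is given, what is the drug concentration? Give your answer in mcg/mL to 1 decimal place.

f = (1/2)^(τ/t½) = (1/2)^(74/42) ≈ 0.2949.
C₀ = D/Vd = 801/74 ≈ 10.824 mcg/mL.
Before the 6th dose, 5 doses have been given. Superposition: Cmin = C₀·(f + f² + … + f^5).
≈ 10.824 × (0.2949 + 0.0870 + 0.0256 + 0.0076 + 0.0022) ≈ 10.824 × 0.4173 ≈ 4.517 mcg/mL.

4.5 mcg/mL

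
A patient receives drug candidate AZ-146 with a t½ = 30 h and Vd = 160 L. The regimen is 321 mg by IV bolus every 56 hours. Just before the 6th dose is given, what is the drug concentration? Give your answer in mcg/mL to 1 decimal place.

f = (1/2)^(τ/t½) = (1/2)^(56/30) ≈ 0.2742.
C₀ = D/Vd = 321/160 ≈ 2.006 mcg/mL.
Before the 6th dose, 5 doses have been given. Superposition: Cmin = C₀·(f + f² + … + f^5).
≈ 2.006 × (0.2742 + 0.0752 + 0.0206 + 0.0057 + 0.0016) ≈ 2.006 × 0.3773 ≈ 0.757 mcg/mL.

0.8 mcg/mL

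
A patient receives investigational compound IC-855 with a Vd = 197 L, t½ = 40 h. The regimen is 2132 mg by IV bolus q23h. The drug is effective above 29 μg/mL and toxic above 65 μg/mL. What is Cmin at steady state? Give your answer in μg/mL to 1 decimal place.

k = ln2/t½ = ln2/40 ≈ 0.017329 h⁻¹; fraction remaining f = e^(−kτ) = e^(−0.017329×23) ≈ 0.6713.
Each bolus raises the concentration by D/Vd = 2132/197 ≈ 10.822 μg/mL.
Steady-state trough Cmin,ss = C₀·f/(1−f) ≈ 10.822 × 0.6713/0.3287 ≈ 22.102 μg/mL.
Trough 22.1 μg/mL vs MEC 29 μg/mL: subtherapeutic.

22.1 μg/mL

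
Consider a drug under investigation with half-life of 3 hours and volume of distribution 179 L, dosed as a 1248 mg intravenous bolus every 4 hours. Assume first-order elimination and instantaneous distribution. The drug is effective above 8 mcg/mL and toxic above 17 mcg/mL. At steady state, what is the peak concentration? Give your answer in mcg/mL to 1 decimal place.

k = ln2/t½ = ln2/3 ≈ 0.231049 h⁻¹; fraction remaining f = e^(−kτ) = e^(−0.231049×4) ≈ 0.3969.
At steady state, accumulation factor R = 1/(1 − e^(−kτ)) ≈ 1.6581.
Single-dose peak C₀ = D/Vd = 1248/179 ≈ 6.972 mcg/mL.
Steady-state peak Cmax,ss = C₀·R ≈ 6.972 × 1.6581 ≈ 11.560 mcg/mL.
Peak 11.6 mcg/mL vs MTC 17 mcg/mL: below toxic threshold.

11.6 mcg/mL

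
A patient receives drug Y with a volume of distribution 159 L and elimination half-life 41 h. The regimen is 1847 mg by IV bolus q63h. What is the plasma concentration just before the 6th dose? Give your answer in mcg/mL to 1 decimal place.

6.1 mcg/mL

f = (1/2)^(τ/t½) = (1/2)^(63/41) ≈ 0.3447.
C₀ = D/Vd = 1847/159 ≈ 11.616 mcg/mL.
Before the 6th dose, 5 doses have been given. Superposition: Cmin = C₀·(f + f² + … + f^5).
≈ 11.616 × (0.3447 + 0.1188 + 0.0410 + 0.0141 + 0.0049) ≈ 11.616 × 0.5235 ≈ 6.081 mcg/mL.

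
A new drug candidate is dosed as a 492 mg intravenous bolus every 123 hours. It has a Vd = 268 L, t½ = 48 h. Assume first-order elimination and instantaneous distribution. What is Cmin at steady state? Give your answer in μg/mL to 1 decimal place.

k = ln2/t½ = ln2/48 ≈ 0.014441 h⁻¹; fraction remaining f = e^(−kτ) = e^(−0.014441×123) ≈ 0.1693.
Accumulation ratio R = 1/(1 − f) ≈ 1/0.8307 ≈ 1.2038.
Single-dose peak C₀ = D/Vd = 492/268 ≈ 1.836 μg/mL.
Steady-state peak Cmax,ss = C₀·R ≈ 1.836 × 1.2038 ≈ 2.210 μg/mL.
Steady-state trough Cmin,ss = Cmax,ss·f ≈ 2.210 × 0.1693 ≈ 0.374 μg/mL.

0.4 μg/mL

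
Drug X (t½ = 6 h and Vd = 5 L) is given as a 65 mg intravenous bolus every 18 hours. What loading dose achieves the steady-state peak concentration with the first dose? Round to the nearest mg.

74 mg

f = (1/2)^(18/6) ≈ 0.125000; accumulation ratio R = 1/(1−f) ≈ 1.14286.
Loading dose to hit Cmax,ss on first dose: D_load = D_maint·R ≈ 65 × 1.14286 ≈ 74.29 mg.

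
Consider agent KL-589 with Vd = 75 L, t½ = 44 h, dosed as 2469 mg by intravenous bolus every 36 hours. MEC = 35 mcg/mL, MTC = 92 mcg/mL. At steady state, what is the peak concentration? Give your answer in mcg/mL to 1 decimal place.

τ/t½ = 36/44 ≈ 0.81818, so fraction remaining f = (1/2)^(36/44) ≈ 0.5672.
Accumulation ratio R = 1/(1 − f) ≈ 1/0.4328 ≈ 2.3105.
Each bolus raises the concentration by D/Vd = 2469/75 ≈ 32.920 mcg/mL.
Cmax,ss = C₀/(1 − f) ≈ 32.920/0.4328 ≈ 76.063 mcg/mL.
Peak 76.1 mcg/mL vs MTC 92 mcg/mL: below toxic threshold.

76.1 mcg/mL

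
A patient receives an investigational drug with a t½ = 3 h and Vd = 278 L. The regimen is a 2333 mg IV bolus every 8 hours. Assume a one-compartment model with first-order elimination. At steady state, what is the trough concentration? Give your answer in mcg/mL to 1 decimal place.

τ/t½ = 8/3 ≈ 2.6667, so fraction remaining f = (1/2)^(8/3) ≈ 0.1575.
Accumulation ratio R = 1/(1 − f) ≈ 1/0.8425 ≈ 1.1869.
Each bolus raises the concentration by D/Vd = 2333/278 ≈ 8.392 mcg/mL.
Cmax,ss = C₀/(1 − f) ≈ 8.392/0.8425 ≈ 9.961 mcg/mL.
Steady-state trough Cmin,ss = Cmax,ss·f ≈ 9.961 × 0.1575 ≈ 1.569 mcg/mL.

1.6 mcg/mL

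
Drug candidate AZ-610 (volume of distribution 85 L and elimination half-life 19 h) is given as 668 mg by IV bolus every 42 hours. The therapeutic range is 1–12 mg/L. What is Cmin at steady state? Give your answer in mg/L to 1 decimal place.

k = ln2/t½ = ln2/19 ≈ 0.036481 h⁻¹; fraction remaining f = e^(−kτ) = e^(−0.036481×42) ≈ 0.2161.
Accumulation ratio R = 1/(1 − f) ≈ 1/0.7839 ≈ 1.2757.
Each bolus raises the concentration by D/Vd = 668/85 ≈ 7.859 mg/L.
Steady-state peak Cmax,ss = C₀·R ≈ 7.859 × 1.2757 ≈ 10.026 mg/L.
Steady-state trough Cmin,ss = Cmax,ss·f ≈ 10.026 × 0.2161 ≈ 2.167 mg/L.
Trough 2.2 mg/L vs MEC 1 mg/L: adequate.

2.2 mg/L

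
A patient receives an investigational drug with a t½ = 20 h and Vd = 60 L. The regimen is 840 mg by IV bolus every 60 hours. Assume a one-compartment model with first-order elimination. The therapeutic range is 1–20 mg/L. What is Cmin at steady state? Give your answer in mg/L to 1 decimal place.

2.0 mg/L

The dosing interval is 3 half-lives, so f = 2^(−3) = 0.125.
Accumulation ratio R = 1/(1 − f) = 1/0.875 = 8/7.
Single-dose peak C₀ = D/Vd = 840/60 = 14 mg/L.
Steady-state peak Cmax,ss = C₀·R = 14 × 8/7 ≈ 16.000 mg/L.
Steady-state trough Cmin,ss = Cmax,ss·f ≈ 16.000 × 0.125 ≈ 2.000 mg/L.
Trough 2.0 mg/L vs MEC 1 mg/L: adequate.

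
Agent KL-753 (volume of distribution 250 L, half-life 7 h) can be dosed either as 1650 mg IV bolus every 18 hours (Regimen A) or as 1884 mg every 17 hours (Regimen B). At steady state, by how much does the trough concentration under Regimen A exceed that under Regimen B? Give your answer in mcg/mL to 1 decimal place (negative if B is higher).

-0.4 mcg/mL

Regimen A: f = (1/2)^(18/7) ≈ 0.1682; Cmin,ss = (1650/250)·f/(1−f) ≈ 1.335 mcg/mL.
Regimen B: f = (1/2)^(17/7) ≈ 0.1857; Cmin,ss = (1884/250)·f/(1−f) ≈ 1.719 mcg/mL.
Difference ≈ 1.335 − 1.719 ≈ -0.384 mcg/mL.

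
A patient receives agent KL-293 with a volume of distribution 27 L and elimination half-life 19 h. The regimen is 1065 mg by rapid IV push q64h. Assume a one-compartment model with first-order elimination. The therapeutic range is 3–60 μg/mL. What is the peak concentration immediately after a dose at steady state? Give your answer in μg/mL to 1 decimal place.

43.7 μg/mL

τ/t½ = 64/19 ≈ 3.3684, so fraction remaining f = (1/2)^(64/19) ≈ 0.0968.
Accumulation ratio R = 1/(1 − f) ≈ 1/0.9032 ≈ 1.1072.
Single-dose peak C₀ = D/Vd = 1065/27 ≈ 39.444 μg/mL.
Steady-state peak Cmax,ss = C₀·R ≈ 39.444 × 1.1072 ≈ 43.672 μg/mL.
Peak 43.7 μg/mL vs MTC 60 μg/mL: below toxic threshold.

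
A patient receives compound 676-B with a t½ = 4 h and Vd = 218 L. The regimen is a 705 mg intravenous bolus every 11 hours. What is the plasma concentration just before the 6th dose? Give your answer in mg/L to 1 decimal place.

f = (1/2)^(τ/t½) = (1/2)^(11/4) ≈ 0.1487.
C₀ = D/Vd = 705/218 ≈ 3.234 mg/L.
Before the 6th dose, 5 doses have been given. Superposition: Cmin = C₀·(f + f² + … + f^5).
≈ 3.234 × (0.1487 + 0.0221 + 0.0033 + 0.0005 + 0.0001) ≈ 3.234 × 0.1747 ≈ 0.565 mg/L.

0.6 mg/L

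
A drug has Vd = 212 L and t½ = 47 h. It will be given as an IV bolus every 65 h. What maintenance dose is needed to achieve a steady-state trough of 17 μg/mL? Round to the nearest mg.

5795 mg

τ/t½ = 65/47 ≈ 1.383, so f = (1/2)^(65/47) ≈ 0.383426.
Cmin,ss = (D/Vd)·f/(1−f), so D = Cmin,ss·Vd·(1−f)/f.
D = 17 × 212 × (1−f)/f ≈ 17 × 212 × 1.60807 ≈ 5795.48 mg.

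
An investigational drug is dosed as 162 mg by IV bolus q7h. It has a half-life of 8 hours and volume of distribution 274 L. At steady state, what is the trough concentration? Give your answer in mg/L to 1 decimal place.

0.7 mg/L

Over one 7-h interval, 7/8 ≈ 0.875 half-lives elapse, leaving f ≈ 0.5453 of each dose.
Each bolus raises the concentration by D/Vd = 162/274 ≈ 0.591 mg/L.
Steady-state trough Cmin,ss = C₀·f/(1−f) ≈ 0.591 × 0.5453/0.4547 ≈ 0.709 mg/L.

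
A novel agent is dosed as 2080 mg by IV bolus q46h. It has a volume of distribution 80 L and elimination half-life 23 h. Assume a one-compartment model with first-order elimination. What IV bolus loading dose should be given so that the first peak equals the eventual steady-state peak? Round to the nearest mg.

2773 mg

f = (1/2)^(46/23) ≈ 0.250000; accumulation ratio R = 1/(1−f) ≈ 1.33333.
Loading dose to hit Cmax,ss on first dose: D_load = D_maint·R ≈ 2080 × 1.33333 ≈ 2773.33 mg.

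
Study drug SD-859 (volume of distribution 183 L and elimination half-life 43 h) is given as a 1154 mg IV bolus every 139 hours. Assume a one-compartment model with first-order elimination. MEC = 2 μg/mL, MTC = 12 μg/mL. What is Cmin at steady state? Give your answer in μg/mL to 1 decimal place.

0.8 μg/mL

Over one 139-h interval, 139/43 ≈ 3.2326 half-lives elapse, leaving f ≈ 0.1064 of each dose.
At steady state, accumulation factor R = 1/(1 − e^(−kτ)) ≈ 1.1191.
Single-dose peak C₀ = D/Vd = 1154/183 ≈ 6.306 μg/mL.
Steady-state peak Cmax,ss = C₀·R ≈ 6.306 × 1.1191 ≈ 7.057 μg/mL.
Steady-state trough Cmin,ss = Cmax,ss·f ≈ 7.057 × 0.1064 ≈ 0.751 μg/mL.
Trough 0.8 μg/mL vs MEC 2 μg/mL: subtherapeutic.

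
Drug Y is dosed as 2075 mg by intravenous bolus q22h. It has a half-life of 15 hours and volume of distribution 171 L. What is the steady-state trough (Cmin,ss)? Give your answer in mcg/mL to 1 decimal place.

Over one 22-h interval, 22/15 ≈ 1.4667 half-lives elapse, leaving f ≈ 0.3618 of each dose.
Single-dose peak C₀ = D/Vd = 2075/171 ≈ 12.135 mcg/mL.
Steady-state trough Cmin,ss = C₀·f/(1−f) ≈ 12.135 × 0.3618/0.6382 ≈ 6.879 mcg/mL.

6.9 mcg/mL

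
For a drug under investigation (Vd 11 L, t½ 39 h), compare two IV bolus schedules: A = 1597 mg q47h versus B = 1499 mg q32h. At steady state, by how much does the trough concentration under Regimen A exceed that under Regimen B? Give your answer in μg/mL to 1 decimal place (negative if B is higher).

Regimen A: f = (1/2)^(47/39) ≈ 0.4337; Cmin,ss = (1597/11)·f/(1−f) ≈ 111.187 μg/mL.
Regimen B: f = (1/2)^(32/39) ≈ 0.5662; Cmin,ss = (1499/11)·f/(1−f) ≈ 177.864 μg/mL.
Difference ≈ 111.187 − 177.864 ≈ -66.677 μg/mL.

-66.7 μg/mL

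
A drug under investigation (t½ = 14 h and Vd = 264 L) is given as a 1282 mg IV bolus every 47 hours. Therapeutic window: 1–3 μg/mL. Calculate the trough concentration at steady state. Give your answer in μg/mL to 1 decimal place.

Over one 47-h interval, 47/14 ≈ 3.3571 half-lives elapse, leaving f ≈ 0.0976 of each dose.
At steady state, accumulation factor R = 1/(1 − e^(−kτ)) ≈ 1.1082.
Single-dose peak C₀ = D/Vd = 1282/264 ≈ 4.856 μg/mL.
Steady-state peak Cmax,ss = C₀·R ≈ 4.856 × 1.1082 ≈ 5.381 μg/mL.
Steady-state trough Cmin,ss = Cmax,ss·f ≈ 5.381 × 0.0976 ≈ 0.525 μg/mL.
Trough 0.5 μg/mL vs MEC 1 μg/mL: subtherapeutic.

0.5 μg/mL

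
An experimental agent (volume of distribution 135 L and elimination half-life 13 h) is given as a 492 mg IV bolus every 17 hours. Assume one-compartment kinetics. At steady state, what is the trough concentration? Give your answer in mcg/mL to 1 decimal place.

k = ln2/t½ = ln2/13 ≈ 0.053319 h⁻¹; fraction remaining f = e^(−kτ) = e^(−0.053319×17) ≈ 0.4040.
At steady state, accumulation factor R = 1/(1 − e^(−kτ)) ≈ 1.6779.
Single-dose peak C₀ = D/Vd = 492/135 ≈ 3.644 mcg/mL.
Cmax,ss = C₀/(1 − f) ≈ 3.644/0.5960 ≈ 6.114 mcg/mL.
Steady-state trough Cmin,ss = Cmax,ss·f ≈ 6.114 × 0.4040 ≈ 2.470 mcg/mL.

2.5 mcg/mL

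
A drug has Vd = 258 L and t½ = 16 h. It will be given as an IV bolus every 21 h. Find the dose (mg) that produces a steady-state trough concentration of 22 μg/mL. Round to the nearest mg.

τ/t½ = 21/16 ≈ 1.3125, so f = (1/2)^(21/16) ≈ 0.402623.
Cmin,ss = (D/Vd)·f/(1−f), so D = Cmin,ss·Vd·(1−f)/f.
D = 22 × 258 × (1−f)/f ≈ 22 × 258 × 1.48371 ≈ 8421.54 mg.

8422 mg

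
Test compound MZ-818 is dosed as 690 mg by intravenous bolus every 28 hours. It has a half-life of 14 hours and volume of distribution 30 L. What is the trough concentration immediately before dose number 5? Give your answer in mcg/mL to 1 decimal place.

f = (1/2)^(τ/t½) = (1/2)^(28/14) ≈ 0.2500.
C₀ = D/Vd = 690/30 ≈ 23.000 mcg/mL.
Before the 5th dose, 4 doses have been given. Superposition: Cmin = C₀·(f + f² + … + f^4).
≈ 23.000 × (0.2500 + 0.0625 + 0.0156 + 0.0039) ≈ 23.000 × 0.3320 ≈ 7.636 mcg/mL.

7.6 mcg/mL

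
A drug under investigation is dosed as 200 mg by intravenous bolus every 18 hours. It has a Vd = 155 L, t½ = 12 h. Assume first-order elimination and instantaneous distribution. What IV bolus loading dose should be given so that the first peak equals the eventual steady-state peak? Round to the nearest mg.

f = (1/2)^(18/12) ≈ 0.353553; accumulation ratio R = 1/(1−f) ≈ 1.54692.
Loading dose to hit Cmax,ss on first dose: D_load = D_maint·R ≈ 200 × 1.54692 ≈ 309.38 mg.

309 mg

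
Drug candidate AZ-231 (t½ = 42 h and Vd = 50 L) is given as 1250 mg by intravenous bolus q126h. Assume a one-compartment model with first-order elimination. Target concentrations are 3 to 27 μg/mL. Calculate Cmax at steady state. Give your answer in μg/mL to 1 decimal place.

28.6 μg/mL

The dosing interval is 3 half-lives, so f = 2^(−3) = 0.125.
Accumulation ratio R = 1/(1 − f) = 1/0.875 = 8/7.
Single-dose peak C₀ = D/Vd = 1250/50 = 25 μg/mL.
Steady-state peak Cmax,ss = C₀·R = 25 × 8/7 ≈ 28.571 μg/mL.
Peak 28.6 μg/mL vs MTC 27 μg/mL: exceeds toxic threshold.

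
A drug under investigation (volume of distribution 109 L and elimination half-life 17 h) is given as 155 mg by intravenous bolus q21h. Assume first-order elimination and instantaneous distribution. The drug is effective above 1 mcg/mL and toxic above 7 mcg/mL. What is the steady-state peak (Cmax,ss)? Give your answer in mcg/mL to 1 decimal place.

Over one 21-h interval, 21/17 ≈ 1.2353 half-lives elapse, leaving f ≈ 0.4248 of each dose.
At steady state, accumulation factor R = 1/(1 − e^(−kτ)) ≈ 1.7385.
Each bolus raises the concentration by D/Vd = 155/109 ≈ 1.422 mcg/mL.
Cmax,ss = C₀/(1 − f) ≈ 1.422/0.5752 ≈ 2.472 mcg/mL.
Peak 2.5 mcg/mL vs MTC 7 mcg/mL: below toxic threshold.

2.5 mcg/mL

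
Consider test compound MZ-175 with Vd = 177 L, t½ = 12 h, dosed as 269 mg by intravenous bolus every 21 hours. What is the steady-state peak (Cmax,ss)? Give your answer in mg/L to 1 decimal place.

k = ln2/t½ = ln2/12 ≈ 0.057762 h⁻¹; fraction remaining f = e^(−kτ) = e^(−0.057762×21) ≈ 0.2973.
Accumulation ratio R = 1/(1 − f) ≈ 1/0.7027 ≈ 1.4231.
Each bolus raises the concentration by D/Vd = 269/177 ≈ 1.520 mg/L.
Cmax,ss = C₀/(1 − f) ≈ 1.520/0.7027 ≈ 2.163 mg/L.

2.2 mg/L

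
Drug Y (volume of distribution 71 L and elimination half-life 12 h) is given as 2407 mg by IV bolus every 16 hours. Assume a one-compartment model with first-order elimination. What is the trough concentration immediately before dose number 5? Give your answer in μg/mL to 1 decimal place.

21.8 μg/mL

f = (1/2)^(τ/t½) = (1/2)^(16/12) ≈ 0.3969.
C₀ = D/Vd = 2407/71 ≈ 33.901 μg/mL.
Before the 5th dose, 4 doses have been given. Superposition: Cmin = C₀·(f + f² + … + f^4).
≈ 33.901 × (0.3969 + 0.1575 + 0.0625 + 0.0248) ≈ 33.901 × 0.6417 ≈ 21.754 μg/mL.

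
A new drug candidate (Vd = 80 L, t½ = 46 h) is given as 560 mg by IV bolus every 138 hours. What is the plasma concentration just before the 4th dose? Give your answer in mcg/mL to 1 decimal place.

f = (1/2)^(τ/t½) = (1/2)^(138/46) ≈ 0.1250.
C₀ = D/Vd = 560/80 ≈ 7.000 mcg/mL.
Before the 4th dose, 3 doses have been given. Superposition: Cmin = C₀·(f + f² + … + f^3).
≈ 7.000 × (0.1250 + 0.0156 + 0.0020) ≈ 7.000 × 0.1426 ≈ 0.998 mcg/mL.

1.0 mcg/mL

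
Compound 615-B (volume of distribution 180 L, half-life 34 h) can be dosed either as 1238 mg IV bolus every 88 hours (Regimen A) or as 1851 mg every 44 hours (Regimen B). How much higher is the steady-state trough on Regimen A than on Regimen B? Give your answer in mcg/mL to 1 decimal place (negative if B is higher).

Regimen A: f = (1/2)^(88/34) ≈ 0.1663; Cmin,ss = (1238/180)·f/(1−f) ≈ 1.372 mcg/mL.
Regimen B: f = (1/2)^(44/34) ≈ 0.4078; Cmin,ss = (1851/180)·f/(1−f) ≈ 7.081 mcg/mL.
Difference ≈ 1.372 − 7.081 ≈ -5.709 mcg/mL.

-5.7 mcg/mL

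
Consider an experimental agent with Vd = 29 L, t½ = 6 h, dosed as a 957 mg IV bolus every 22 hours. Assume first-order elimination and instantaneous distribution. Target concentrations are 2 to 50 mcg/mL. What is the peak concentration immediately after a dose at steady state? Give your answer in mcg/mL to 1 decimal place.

τ/t½ = 22/6 ≈ 3.6667, so fraction remaining f = (1/2)^(22/6) ≈ 0.0787.
Accumulation ratio R = 1/(1 − f) ≈ 1/0.9213 ≈ 1.0854.
Single-dose peak C₀ = D/Vd = 957/29 ≈ 33.000 mcg/mL.
Steady-state peak Cmax,ss = C₀·R ≈ 33.000 × 1.0854 ≈ 35.818 mcg/mL.
Peak 35.8 mcg/mL vs MTC 50 mcg/mL: below toxic threshold.

35.8 mcg/mL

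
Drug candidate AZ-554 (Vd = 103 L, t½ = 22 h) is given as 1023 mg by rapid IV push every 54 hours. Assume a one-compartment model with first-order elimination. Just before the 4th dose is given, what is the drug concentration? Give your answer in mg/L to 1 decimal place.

2.2 mg/L

f = (1/2)^(τ/t½) = (1/2)^(54/22) ≈ 0.1824.
C₀ = D/Vd = 1023/103 ≈ 9.932 mg/L.
Before the 4th dose, 3 doses have been given. Superposition: Cmin = C₀·(f + f² + … + f^3).
≈ 9.932 × (0.1824 + 0.0333 + 0.0061) ≈ 9.932 × 0.2218 ≈ 2.203 mg/L.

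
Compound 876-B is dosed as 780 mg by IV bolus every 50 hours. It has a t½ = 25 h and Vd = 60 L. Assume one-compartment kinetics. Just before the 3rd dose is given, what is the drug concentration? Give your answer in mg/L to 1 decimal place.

4.1 mg/L

f = (1/2)^(τ/t½) = (1/2)^(50/25) ≈ 0.2500.
C₀ = D/Vd = 780/60 ≈ 13.000 mg/L.
Before the 3rd dose, 2 doses have been given. Superposition: Cmin = C₀·(f + f²).
≈ 13.000 × (0.2500 + 0.0625) ≈ 13.000 × 0.3125 ≈ 4.062 mg/L.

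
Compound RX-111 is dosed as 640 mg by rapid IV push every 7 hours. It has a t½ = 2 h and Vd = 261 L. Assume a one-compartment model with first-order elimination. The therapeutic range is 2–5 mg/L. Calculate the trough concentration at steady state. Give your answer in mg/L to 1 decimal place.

Over one 7-h interval, 7/2 ≈ 3.5 half-lives elapse, leaving f ≈ 0.0884 of each dose.
At steady state, accumulation factor R = 1/(1 − e^(−kτ)) ≈ 1.0970.
Each bolus raises the concentration by D/Vd = 640/261 ≈ 2.452 mg/L.
Steady-state peak Cmax,ss = C₀·R ≈ 2.452 × 1.0970 ≈ 2.690 mg/L.
Steady-state trough Cmin,ss = Cmax,ss·f ≈ 2.690 × 0.0884 ≈ 0.238 mg/L.
Trough 0.2 mg/L vs MEC 2 mg/L: subtherapeutic.

0.2 mg/L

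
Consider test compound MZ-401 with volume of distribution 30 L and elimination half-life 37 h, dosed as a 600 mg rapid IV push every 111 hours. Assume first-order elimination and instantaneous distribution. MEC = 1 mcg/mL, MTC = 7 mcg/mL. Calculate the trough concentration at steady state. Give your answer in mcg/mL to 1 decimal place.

τ = 111 h = 3 half-lives, so f = (1/2)^3 = 0.125.
At steady state, R = 1/(1 − 0.125) = 8/7.
Single-dose peak C₀ = D/Vd = 600/30 = 20 mcg/mL.
Steady-state peak Cmax,ss = C₀·R = 20 × 8/7 ≈ 22.857 mcg/mL.
Steady-state trough Cmin,ss = Cmax,ss·f ≈ 22.857 × 0.125 ≈ 2.857 mcg/mL.
Trough 2.9 mcg/mL vs MEC 1 mcg/mL: adequate.

2.9 mcg/mL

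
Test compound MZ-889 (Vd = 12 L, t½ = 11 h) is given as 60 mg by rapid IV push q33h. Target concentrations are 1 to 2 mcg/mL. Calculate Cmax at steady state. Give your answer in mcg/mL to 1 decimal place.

5.7 mcg/mL

The dosing interval is 3 half-lives, so f = 2^(−3) = 0.125.
Accumulation ratio R = 1/(1 − f) = 1/0.875 = 8/7.
Single-dose peak C₀ = D/Vd = 60/12 = 5 mcg/mL.
Steady-state peak Cmax,ss = C₀·R = 5 × 8/7 ≈ 5.714 mcg/mL.
Peak 5.7 mcg/mL vs MTC 2 mcg/mL: exceeds toxic threshold.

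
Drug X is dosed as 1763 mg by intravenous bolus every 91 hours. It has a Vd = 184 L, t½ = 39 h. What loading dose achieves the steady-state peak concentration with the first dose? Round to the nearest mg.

f = (1/2)^(91/39) ≈ 0.198425; accumulation ratio R = 1/(1−f) ≈ 1.24754.
Loading dose to hit Cmax,ss on first dose: D_load = D_maint·R ≈ 1763 × 1.24754 ≈ 2199.41 mg.

2199 mg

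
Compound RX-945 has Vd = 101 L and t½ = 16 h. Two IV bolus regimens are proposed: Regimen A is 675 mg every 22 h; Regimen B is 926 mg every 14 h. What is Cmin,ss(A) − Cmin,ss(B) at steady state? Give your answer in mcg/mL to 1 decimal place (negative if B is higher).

Regimen A: f = (1/2)^(22/16) ≈ 0.3856; Cmin,ss = (675/101)·f/(1−f) ≈ 4.194 mcg/mL.
Regimen B: f = (1/2)^(14/16) ≈ 0.5453; Cmin,ss = (926/101)·f/(1−f) ≈ 10.995 mcg/mL.
Difference ≈ 4.194 − 10.995 ≈ -6.801 mcg/mL.

-6.8 mcg/mL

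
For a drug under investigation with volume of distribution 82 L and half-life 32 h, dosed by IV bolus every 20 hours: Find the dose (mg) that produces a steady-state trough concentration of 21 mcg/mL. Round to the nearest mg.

934 mg

τ/t½ = 20/32 ≈ 0.625, so f = (1/2)^(20/32) ≈ 0.648420.
Cmin,ss = (D/Vd)·f/(1−f), so D = Cmin,ss·Vd·(1−f)/f.
D = 21 × 82 × (1−f)/f ≈ 21 × 82 × 0.54221 ≈ 933.69 mg.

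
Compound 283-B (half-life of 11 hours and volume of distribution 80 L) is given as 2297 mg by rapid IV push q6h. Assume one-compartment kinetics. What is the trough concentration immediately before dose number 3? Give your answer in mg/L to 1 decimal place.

f = (1/2)^(τ/t½) = (1/2)^(6/11) ≈ 0.6852.
C₀ = D/Vd = 2297/80 ≈ 28.712 mg/L.
Before the 3rd dose, 2 doses have been given. Superposition: Cmin = C₀·(f + f²).
≈ 28.712 × (0.6852 + 0.4695) ≈ 28.712 × 1.1547 ≈ 33.154 mg/L.

33.2 mg/L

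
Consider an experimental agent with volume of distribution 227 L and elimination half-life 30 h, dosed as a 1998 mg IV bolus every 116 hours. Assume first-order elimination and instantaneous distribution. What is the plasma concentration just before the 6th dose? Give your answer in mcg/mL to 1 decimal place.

f = (1/2)^(τ/t½) = (1/2)^(116/30) ≈ 0.0686.
C₀ = D/Vd = 1998/227 ≈ 8.802 mcg/mL.
Before the 6th dose, 5 doses have been given. Superposition: Cmin = C₀·(f + f² + … + f^5).
≈ 8.802 × (0.0686 + 0.0047 + 0.0003 + 0.0000 + 0.0000) ≈ 8.802 × 0.0736 ≈ 0.648 mcg/mL.

0.6 mcg/mL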